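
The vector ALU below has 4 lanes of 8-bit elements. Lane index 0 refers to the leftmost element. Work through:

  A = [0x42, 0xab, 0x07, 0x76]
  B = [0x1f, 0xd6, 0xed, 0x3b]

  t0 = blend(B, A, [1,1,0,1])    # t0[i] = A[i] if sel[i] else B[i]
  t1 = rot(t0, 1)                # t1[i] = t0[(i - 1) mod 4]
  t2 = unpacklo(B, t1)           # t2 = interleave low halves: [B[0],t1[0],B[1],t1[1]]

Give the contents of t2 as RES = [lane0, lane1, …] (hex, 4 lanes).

t0 = [0x42, 0xab, 0xed, 0x76]
t1 = [0x76, 0x42, 0xab, 0xed]
t2 = [0x1f, 0x76, 0xd6, 0x42]

RES = [ 0x1f  0x76  0xd6  0x42 ]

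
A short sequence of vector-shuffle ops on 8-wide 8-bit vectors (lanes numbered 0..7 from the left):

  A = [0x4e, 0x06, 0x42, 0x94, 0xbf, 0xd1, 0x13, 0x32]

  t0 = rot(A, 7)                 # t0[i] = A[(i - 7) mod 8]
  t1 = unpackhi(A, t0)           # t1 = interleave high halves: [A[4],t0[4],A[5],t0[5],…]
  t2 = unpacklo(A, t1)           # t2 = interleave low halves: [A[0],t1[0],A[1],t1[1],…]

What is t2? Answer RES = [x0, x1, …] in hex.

RES = [0x4e, 0xbf, 0x06, 0xd1, 0x42, 0xd1, 0x94, 0x13]

t0 = [0x06, 0x42, 0x94, 0xbf, 0xd1, 0x13, 0x32, 0x4e]
t1 = [0xbf, 0xd1, 0xd1, 0x13, 0x13, 0x32, 0x32, 0x4e]
t2 = [0x4e, 0xbf, 0x06, 0xd1, 0x42, 0xd1, 0x94, 0x13]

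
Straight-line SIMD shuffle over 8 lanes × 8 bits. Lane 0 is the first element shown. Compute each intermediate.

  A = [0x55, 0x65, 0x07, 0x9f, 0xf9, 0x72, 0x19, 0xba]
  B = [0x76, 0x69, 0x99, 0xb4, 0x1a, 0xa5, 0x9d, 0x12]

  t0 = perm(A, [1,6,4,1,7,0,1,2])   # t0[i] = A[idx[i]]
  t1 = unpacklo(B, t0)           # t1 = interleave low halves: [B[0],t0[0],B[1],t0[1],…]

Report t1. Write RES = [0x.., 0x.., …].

  t0: 65 19 f9 65 ba 55 65 07
  t1: 76 65 69 19 99 f9 b4 65

RES = [ 0x76  0x65  0x69  0x19  0x99  0xf9  0xb4  0x65 ]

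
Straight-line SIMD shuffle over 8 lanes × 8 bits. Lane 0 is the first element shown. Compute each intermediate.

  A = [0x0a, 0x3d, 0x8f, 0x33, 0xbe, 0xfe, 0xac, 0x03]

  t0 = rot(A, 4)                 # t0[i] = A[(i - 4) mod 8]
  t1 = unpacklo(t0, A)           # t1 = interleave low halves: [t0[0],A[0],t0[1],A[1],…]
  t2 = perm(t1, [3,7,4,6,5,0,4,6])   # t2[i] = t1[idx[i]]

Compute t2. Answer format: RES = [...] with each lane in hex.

RES = [0x3d, 0x33, 0xac, 0x03, 0x8f, 0xbe, 0xac, 0x03]

  t0: be fe ac 03 0a 3d 8f 33
  t1: be 0a fe 3d ac 8f 03 33
  t2: 3d 33 ac 03 8f be ac 03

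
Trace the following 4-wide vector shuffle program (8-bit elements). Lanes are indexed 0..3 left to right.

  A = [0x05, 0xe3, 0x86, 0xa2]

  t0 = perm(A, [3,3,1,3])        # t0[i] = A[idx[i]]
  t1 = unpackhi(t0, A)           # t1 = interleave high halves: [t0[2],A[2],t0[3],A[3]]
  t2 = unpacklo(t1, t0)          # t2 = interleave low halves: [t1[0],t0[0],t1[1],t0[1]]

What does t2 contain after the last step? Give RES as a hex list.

→ t0 |a2|a2|e3|a2|
→ t1 |e3|86|a2|a2|
→ t2 |e3|a2|86|a2|

RES = [0xe3, 0xa2, 0x86, 0xa2]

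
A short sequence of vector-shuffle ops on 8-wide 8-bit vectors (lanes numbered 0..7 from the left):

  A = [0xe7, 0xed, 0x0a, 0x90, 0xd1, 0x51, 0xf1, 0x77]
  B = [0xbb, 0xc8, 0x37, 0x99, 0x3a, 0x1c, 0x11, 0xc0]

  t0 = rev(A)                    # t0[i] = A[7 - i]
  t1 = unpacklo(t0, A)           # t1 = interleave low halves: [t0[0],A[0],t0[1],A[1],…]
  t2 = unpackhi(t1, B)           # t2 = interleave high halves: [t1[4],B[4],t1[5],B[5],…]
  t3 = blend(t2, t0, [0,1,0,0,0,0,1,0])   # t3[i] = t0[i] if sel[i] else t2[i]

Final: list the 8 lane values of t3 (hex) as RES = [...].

→ t0 |77|f1|51|d1|90|0a|ed|e7|
→ t1 |77|e7|f1|ed|51|0a|d1|90|
→ t2 |51|3a|0a|1c|d1|11|90|c0|
→ t3 |51|f1|0a|1c|d1|11|ed|c0|

RES = [0x51, 0xf1, 0x0a, 0x1c, 0xd1, 0x11, 0xed, 0xc0]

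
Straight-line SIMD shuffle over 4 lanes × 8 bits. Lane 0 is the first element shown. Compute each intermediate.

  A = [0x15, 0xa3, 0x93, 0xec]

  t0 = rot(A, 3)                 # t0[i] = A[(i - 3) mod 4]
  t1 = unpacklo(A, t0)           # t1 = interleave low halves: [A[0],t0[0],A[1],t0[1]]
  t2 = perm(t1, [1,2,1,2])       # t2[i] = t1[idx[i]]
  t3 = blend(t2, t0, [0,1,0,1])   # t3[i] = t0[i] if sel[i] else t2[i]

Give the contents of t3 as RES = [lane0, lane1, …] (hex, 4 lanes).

t0 = [0xa3, 0x93, 0xec, 0x15]
t1 = [0x15, 0xa3, 0xa3, 0x93]
t2 = [0xa3, 0xa3, 0xa3, 0xa3]
t3 = [0xa3, 0x93, 0xa3, 0x15]

RES = [ 0xa3  0x93  0xa3  0x15 ]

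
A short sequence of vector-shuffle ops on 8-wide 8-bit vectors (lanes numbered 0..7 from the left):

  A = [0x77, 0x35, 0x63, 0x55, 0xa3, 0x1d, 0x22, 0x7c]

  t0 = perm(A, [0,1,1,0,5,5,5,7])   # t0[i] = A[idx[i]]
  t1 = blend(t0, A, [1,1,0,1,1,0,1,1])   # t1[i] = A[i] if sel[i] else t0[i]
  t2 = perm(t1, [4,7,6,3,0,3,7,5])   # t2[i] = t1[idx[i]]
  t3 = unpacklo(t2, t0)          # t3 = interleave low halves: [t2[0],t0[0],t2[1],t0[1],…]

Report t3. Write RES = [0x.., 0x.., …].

→ t0 |77|35|35|77|1d|1d|1d|7c|
→ t1 |77|35|35|55|a3|1d|22|7c|
→ t2 |a3|7c|22|55|77|55|7c|1d|
→ t3 |a3|77|7c|35|22|35|55|77|

RES = [ 0xa3  0x77  0x7c  0x35  0x22  0x35  0x55  0x77 ]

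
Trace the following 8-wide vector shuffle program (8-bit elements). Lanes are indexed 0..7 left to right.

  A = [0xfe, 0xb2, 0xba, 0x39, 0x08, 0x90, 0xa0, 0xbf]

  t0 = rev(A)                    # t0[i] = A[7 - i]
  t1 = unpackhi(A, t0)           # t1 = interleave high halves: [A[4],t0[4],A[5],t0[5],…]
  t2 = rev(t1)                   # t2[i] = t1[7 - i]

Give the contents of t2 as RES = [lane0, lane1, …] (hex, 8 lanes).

RES = [0xfe, 0xbf, 0xb2, 0xa0, 0xba, 0x90, 0x39, 0x08]

→ t0 |bf|a0|90|08|39|ba|b2|fe|
→ t1 |08|39|90|ba|a0|b2|bf|fe|
→ t2 |fe|bf|b2|a0|ba|90|39|08|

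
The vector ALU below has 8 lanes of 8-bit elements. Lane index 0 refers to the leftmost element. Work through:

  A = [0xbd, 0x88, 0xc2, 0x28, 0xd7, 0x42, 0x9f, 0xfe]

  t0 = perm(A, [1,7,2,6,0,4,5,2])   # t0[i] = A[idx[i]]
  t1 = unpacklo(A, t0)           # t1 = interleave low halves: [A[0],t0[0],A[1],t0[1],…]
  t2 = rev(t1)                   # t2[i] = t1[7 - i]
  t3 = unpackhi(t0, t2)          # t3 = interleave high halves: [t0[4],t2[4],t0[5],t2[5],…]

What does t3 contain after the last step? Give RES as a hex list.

t0 = [0x88, 0xfe, 0xc2, 0x9f, 0xbd, 0xd7, 0x42, 0xc2]
t1 = [0xbd, 0x88, 0x88, 0xfe, 0xc2, 0xc2, 0x28, 0x9f]
t2 = [0x9f, 0x28, 0xc2, 0xc2, 0xfe, 0x88, 0x88, 0xbd]
t3 = [0xbd, 0xfe, 0xd7, 0x88, 0x42, 0x88, 0xc2, 0xbd]

RES = [ 0xbd  0xfe  0xd7  0x88  0x42  0x88  0xc2  0xbd ]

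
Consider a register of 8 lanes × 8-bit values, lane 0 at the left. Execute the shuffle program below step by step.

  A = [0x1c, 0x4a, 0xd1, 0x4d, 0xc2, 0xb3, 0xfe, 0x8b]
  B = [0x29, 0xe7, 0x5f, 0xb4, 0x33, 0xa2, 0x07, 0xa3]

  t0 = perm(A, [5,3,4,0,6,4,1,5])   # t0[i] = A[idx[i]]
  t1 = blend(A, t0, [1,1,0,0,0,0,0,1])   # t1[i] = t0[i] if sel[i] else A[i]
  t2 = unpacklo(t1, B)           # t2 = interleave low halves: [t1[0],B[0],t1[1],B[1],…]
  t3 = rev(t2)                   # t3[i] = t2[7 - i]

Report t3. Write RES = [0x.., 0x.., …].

RES = [0xb4, 0x4d, 0x5f, 0xd1, 0xe7, 0x4d, 0x29, 0xb3]

  t0: b3 4d c2 1c fe c2 4a b3
  t1: b3 4d d1 4d c2 b3 fe b3
  t2: b3 29 4d e7 d1 5f 4d b4
  t3: b4 4d 5f d1 e7 4d 29 b3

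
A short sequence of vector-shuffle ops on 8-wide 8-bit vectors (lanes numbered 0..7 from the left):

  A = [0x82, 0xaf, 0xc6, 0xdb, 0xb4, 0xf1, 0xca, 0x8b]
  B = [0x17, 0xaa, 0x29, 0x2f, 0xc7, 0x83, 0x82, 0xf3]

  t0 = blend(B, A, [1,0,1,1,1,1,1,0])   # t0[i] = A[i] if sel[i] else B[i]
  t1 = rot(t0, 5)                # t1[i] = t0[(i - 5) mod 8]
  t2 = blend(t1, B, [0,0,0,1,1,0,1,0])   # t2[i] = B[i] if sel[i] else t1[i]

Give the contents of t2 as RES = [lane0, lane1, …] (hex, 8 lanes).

  t0: 82 aa c6 db b4 f1 ca f3
  t1: db b4 f1 ca f3 82 aa c6
  t2: db b4 f1 2f c7 82 82 c6

RES = [ 0xdb  0xb4  0xf1  0x2f  0xc7  0x82  0x82  0xc6 ]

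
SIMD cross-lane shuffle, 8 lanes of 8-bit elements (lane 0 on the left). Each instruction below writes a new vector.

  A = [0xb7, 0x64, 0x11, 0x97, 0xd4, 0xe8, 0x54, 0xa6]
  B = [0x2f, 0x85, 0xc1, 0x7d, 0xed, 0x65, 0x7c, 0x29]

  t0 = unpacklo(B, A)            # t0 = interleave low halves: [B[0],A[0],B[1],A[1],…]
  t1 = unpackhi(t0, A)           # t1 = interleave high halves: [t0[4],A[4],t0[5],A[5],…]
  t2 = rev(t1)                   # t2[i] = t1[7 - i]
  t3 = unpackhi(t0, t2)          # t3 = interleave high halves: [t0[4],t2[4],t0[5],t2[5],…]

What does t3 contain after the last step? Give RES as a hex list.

t0 = [0x2f, 0xb7, 0x85, 0x64, 0xc1, 0x11, 0x7d, 0x97]
t1 = [0xc1, 0xd4, 0x11, 0xe8, 0x7d, 0x54, 0x97, 0xa6]
t2 = [0xa6, 0x97, 0x54, 0x7d, 0xe8, 0x11, 0xd4, 0xc1]
t3 = [0xc1, 0xe8, 0x11, 0x11, 0x7d, 0xd4, 0x97, 0xc1]

RES = [0xc1, 0xe8, 0x11, 0x11, 0x7d, 0xd4, 0x97, 0xc1]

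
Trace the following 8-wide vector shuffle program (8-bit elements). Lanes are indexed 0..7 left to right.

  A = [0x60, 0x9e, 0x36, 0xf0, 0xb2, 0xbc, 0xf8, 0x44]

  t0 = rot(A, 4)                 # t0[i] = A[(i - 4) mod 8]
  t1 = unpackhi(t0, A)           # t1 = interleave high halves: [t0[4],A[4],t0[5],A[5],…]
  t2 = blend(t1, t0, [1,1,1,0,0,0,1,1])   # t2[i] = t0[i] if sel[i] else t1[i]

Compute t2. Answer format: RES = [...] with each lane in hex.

RES = [ 0xb2  0xbc  0xf8  0xbc  0x36  0xf8  0x36  0xf0 ]

t0 = [0xb2, 0xbc, 0xf8, 0x44, 0x60, 0x9e, 0x36, 0xf0]
t1 = [0x60, 0xb2, 0x9e, 0xbc, 0x36, 0xf8, 0xf0, 0x44]
t2 = [0xb2, 0xbc, 0xf8, 0xbc, 0x36, 0xf8, 0x36, 0xf0]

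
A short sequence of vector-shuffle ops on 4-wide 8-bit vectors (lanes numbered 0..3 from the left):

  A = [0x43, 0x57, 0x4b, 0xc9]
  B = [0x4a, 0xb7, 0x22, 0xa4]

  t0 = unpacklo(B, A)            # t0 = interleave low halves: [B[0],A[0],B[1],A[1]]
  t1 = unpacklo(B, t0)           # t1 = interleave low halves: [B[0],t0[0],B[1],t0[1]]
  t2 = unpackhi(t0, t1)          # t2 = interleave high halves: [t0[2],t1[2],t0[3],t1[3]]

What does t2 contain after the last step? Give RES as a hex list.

RES = [0xb7, 0xb7, 0x57, 0x43]

t0 = [0x4a, 0x43, 0xb7, 0x57]
t1 = [0x4a, 0x4a, 0xb7, 0x43]
t2 = [0xb7, 0xb7, 0x57, 0x43]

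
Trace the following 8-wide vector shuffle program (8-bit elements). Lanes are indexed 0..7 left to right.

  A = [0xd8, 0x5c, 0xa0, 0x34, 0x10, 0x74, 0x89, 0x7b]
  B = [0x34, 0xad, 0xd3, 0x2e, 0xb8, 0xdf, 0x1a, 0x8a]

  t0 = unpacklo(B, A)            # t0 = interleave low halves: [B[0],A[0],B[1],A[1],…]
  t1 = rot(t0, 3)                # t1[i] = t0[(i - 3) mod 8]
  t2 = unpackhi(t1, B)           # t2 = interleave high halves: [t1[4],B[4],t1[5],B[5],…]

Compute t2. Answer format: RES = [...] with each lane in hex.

→ t0 |34|d8|ad|5c|d3|a0|2e|34|
→ t1 |a0|2e|34|34|d8|ad|5c|d3|
→ t2 |d8|b8|ad|df|5c|1a|d3|8a|

RES = [ 0xd8  0xb8  0xad  0xdf  0x5c  0x1a  0xd3  0x8a ]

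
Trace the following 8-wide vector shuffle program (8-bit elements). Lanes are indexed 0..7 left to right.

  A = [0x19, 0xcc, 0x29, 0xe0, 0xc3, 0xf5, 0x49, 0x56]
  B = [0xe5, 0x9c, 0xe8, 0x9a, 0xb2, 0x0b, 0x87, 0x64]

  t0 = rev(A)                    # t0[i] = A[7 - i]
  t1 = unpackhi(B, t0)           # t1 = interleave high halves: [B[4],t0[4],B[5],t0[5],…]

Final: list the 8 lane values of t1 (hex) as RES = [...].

RES = [ 0xb2  0xe0  0x0b  0x29  0x87  0xcc  0x64  0x19 ]

t0 = [0x56, 0x49, 0xf5, 0xc3, 0xe0, 0x29, 0xcc, 0x19]
t1 = [0xb2, 0xe0, 0x0b, 0x29, 0x87, 0xcc, 0x64, 0x19]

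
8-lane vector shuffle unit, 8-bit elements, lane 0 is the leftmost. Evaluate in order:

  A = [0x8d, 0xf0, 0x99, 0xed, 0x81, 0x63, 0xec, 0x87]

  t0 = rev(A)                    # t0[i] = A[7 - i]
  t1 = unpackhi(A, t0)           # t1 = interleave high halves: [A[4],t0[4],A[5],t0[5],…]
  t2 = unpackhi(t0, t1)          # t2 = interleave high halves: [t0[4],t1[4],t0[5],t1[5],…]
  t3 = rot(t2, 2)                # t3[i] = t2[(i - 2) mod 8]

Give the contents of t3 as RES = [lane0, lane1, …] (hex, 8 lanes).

RES = [0x8d, 0x8d, 0xed, 0xec, 0x99, 0xf0, 0xf0, 0x87]

  t0: 87 ec 63 81 ed 99 f0 8d
  t1: 81 ed 63 99 ec f0 87 8d
  t2: ed ec 99 f0 f0 87 8d 8d
  t3: 8d 8d ed ec 99 f0 f0 87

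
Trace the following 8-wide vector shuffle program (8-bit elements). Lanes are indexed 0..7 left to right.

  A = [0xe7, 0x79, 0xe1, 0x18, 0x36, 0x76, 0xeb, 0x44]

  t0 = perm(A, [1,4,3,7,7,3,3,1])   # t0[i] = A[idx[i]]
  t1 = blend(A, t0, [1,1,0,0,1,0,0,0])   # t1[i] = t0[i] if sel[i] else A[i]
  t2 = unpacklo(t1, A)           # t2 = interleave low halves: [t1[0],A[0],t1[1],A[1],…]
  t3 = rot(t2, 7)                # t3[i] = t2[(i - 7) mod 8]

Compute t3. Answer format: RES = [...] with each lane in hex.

RES = [0xe7, 0x36, 0x79, 0xe1, 0xe1, 0x18, 0x18, 0x79]

  t0: 79 36 18 44 44 18 18 79
  t1: 79 36 e1 18 44 76 eb 44
  t2: 79 e7 36 79 e1 e1 18 18
  t3: e7 36 79 e1 e1 18 18 79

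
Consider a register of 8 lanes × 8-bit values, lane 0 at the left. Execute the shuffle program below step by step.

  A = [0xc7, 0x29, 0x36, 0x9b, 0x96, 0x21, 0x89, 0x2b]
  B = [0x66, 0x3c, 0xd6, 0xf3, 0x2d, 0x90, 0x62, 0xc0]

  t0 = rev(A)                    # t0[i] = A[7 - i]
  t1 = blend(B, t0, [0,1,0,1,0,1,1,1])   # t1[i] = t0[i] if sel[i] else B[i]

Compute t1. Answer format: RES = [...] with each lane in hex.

  t0: 2b 89 21 96 9b 36 29 c7
  t1: 66 89 d6 96 2d 36 29 c7

RES = [0x66, 0x89, 0xd6, 0x96, 0x2d, 0x36, 0x29, 0xc7]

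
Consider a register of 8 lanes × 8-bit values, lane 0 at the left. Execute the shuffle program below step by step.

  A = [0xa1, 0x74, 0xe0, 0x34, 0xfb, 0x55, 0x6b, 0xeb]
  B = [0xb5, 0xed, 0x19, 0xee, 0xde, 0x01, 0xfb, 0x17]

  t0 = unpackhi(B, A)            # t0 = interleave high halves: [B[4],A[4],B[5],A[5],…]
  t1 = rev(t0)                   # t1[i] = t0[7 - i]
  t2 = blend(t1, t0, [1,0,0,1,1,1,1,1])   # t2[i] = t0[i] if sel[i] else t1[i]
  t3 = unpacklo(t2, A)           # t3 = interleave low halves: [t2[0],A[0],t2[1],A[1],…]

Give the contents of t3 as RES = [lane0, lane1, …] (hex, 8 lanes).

t0 = [0xde, 0xfb, 0x01, 0x55, 0xfb, 0x6b, 0x17, 0xeb]
t1 = [0xeb, 0x17, 0x6b, 0xfb, 0x55, 0x01, 0xfb, 0xde]
t2 = [0xde, 0x17, 0x6b, 0x55, 0xfb, 0x6b, 0x17, 0xeb]
t3 = [0xde, 0xa1, 0x17, 0x74, 0x6b, 0xe0, 0x55, 0x34]

RES = [0xde, 0xa1, 0x17, 0x74, 0x6b, 0xe0, 0x55, 0x34]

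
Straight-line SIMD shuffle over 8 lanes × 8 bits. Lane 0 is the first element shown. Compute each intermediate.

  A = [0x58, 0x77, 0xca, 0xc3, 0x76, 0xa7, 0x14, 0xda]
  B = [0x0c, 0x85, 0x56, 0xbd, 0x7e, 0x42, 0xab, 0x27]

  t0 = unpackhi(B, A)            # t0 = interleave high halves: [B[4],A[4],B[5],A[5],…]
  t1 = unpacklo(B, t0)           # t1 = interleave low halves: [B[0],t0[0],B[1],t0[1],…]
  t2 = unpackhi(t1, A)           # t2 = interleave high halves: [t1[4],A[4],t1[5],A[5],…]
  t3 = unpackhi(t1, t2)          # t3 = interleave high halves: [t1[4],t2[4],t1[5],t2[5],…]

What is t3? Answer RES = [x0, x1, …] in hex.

→ t0 |7e|76|42|a7|ab|14|27|da|
→ t1 |0c|7e|85|76|56|42|bd|a7|
→ t2 |56|76|42|a7|bd|14|a7|da|
→ t3 |56|bd|42|14|bd|a7|a7|da|

RES = [0x56, 0xbd, 0x42, 0x14, 0xbd, 0xa7, 0xa7, 0xda]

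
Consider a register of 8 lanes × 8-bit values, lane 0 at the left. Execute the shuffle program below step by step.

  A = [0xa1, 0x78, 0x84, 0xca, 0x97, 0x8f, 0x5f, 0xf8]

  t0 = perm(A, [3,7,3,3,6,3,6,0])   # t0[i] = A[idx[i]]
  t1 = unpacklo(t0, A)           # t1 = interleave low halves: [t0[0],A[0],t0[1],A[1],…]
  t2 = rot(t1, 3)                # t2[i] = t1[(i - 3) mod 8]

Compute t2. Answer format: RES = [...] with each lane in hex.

→ t0 |ca|f8|ca|ca|5f|ca|5f|a1|
→ t1 |ca|a1|f8|78|ca|84|ca|ca|
→ t2 |84|ca|ca|ca|a1|f8|78|ca|

RES = [0x84, 0xca, 0xca, 0xca, 0xa1, 0xf8, 0x78, 0xca]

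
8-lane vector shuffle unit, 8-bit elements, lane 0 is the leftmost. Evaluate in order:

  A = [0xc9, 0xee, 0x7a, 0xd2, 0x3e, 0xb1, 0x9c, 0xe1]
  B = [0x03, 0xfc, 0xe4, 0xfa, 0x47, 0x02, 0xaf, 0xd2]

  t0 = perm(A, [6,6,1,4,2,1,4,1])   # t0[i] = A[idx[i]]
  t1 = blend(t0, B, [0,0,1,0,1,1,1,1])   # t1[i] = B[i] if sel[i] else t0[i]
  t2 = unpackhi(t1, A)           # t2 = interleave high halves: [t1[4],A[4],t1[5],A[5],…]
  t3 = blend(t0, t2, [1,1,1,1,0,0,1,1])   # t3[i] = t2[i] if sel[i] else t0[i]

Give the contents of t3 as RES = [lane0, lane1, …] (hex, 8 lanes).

  t0: 9c 9c ee 3e 7a ee 3e ee
  t1: 9c 9c e4 3e 47 02 af d2
  t2: 47 3e 02 b1 af 9c d2 e1
  t3: 47 3e 02 b1 7a ee d2 e1

RES = [0x47, 0x3e, 0x02, 0xb1, 0x7a, 0xee, 0xd2, 0xe1]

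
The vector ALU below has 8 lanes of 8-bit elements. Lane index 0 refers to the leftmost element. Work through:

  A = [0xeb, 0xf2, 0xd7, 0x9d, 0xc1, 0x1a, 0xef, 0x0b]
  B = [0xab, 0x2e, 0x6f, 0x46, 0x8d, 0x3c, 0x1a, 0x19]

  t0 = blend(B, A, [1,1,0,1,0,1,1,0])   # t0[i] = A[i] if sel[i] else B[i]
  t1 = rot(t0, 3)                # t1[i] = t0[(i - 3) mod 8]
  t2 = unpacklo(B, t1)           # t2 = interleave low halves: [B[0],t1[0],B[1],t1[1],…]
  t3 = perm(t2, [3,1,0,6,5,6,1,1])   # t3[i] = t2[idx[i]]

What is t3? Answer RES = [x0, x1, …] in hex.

RES = [0xef, 0x1a, 0xab, 0x46, 0x19, 0x46, 0x1a, 0x1a]

→ t0 |eb|f2|6f|9d|8d|1a|ef|19|
→ t1 |1a|ef|19|eb|f2|6f|9d|8d|
→ t2 |ab|1a|2e|ef|6f|19|46|eb|
→ t3 |ef|1a|ab|46|19|46|1a|1a|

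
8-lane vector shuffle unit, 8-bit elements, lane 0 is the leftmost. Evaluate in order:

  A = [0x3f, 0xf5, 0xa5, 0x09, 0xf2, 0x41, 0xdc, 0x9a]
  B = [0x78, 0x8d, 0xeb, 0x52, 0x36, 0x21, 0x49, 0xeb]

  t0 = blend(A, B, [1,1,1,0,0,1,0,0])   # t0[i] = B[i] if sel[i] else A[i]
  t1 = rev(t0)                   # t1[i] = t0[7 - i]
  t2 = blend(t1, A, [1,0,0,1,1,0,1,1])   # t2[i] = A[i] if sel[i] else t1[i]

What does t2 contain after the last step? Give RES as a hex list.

RES = [ 0x3f  0xdc  0x21  0x09  0xf2  0xeb  0xdc  0x9a ]

  t0: 78 8d eb 09 f2 21 dc 9a
  t1: 9a dc 21 f2 09 eb 8d 78
  t2: 3f dc 21 09 f2 eb dc 9a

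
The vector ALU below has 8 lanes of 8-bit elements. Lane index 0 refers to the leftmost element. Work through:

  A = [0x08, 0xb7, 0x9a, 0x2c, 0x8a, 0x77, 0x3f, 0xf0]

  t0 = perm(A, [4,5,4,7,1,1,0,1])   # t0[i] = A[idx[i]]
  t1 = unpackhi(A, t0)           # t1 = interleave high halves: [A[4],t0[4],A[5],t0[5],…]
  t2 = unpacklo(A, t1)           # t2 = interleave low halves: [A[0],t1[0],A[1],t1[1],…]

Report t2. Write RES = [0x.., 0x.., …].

t0 = [0x8a, 0x77, 0x8a, 0xf0, 0xb7, 0xb7, 0x08, 0xb7]
t1 = [0x8a, 0xb7, 0x77, 0xb7, 0x3f, 0x08, 0xf0, 0xb7]
t2 = [0x08, 0x8a, 0xb7, 0xb7, 0x9a, 0x77, 0x2c, 0xb7]

RES = [ 0x08  0x8a  0xb7  0xb7  0x9a  0x77  0x2c  0xb7 ]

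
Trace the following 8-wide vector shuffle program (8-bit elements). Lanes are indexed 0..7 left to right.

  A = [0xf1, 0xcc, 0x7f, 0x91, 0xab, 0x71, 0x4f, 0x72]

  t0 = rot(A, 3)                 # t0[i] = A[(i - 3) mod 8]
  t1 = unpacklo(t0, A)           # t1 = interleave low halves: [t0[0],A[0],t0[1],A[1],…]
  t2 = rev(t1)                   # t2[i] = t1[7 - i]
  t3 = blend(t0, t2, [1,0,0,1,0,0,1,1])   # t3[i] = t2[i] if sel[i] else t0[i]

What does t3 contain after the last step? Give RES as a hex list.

RES = [0x91, 0x4f, 0x72, 0x72, 0xcc, 0x7f, 0xf1, 0x71]

t0 = [0x71, 0x4f, 0x72, 0xf1, 0xcc, 0x7f, 0x91, 0xab]
t1 = [0x71, 0xf1, 0x4f, 0xcc, 0x72, 0x7f, 0xf1, 0x91]
t2 = [0x91, 0xf1, 0x7f, 0x72, 0xcc, 0x4f, 0xf1, 0x71]
t3 = [0x91, 0x4f, 0x72, 0x72, 0xcc, 0x7f, 0xf1, 0x71]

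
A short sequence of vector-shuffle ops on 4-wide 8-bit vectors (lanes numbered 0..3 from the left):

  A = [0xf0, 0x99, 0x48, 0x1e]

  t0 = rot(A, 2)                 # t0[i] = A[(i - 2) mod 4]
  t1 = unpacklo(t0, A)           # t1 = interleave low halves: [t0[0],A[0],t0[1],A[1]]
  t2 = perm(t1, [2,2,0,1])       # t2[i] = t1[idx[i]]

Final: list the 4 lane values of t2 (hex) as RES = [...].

RES = [0x1e, 0x1e, 0x48, 0xf0]

t0 = [0x48, 0x1e, 0xf0, 0x99]
t1 = [0x48, 0xf0, 0x1e, 0x99]
t2 = [0x1e, 0x1e, 0x48, 0xf0]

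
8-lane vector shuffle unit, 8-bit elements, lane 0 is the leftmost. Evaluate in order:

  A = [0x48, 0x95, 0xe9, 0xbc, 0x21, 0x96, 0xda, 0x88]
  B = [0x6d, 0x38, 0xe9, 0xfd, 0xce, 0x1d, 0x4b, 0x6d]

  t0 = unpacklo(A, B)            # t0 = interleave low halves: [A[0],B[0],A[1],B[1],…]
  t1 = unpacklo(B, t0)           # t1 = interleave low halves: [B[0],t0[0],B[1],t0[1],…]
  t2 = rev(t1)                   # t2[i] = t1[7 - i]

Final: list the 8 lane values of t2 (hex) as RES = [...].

RES = [ 0x38  0xfd  0x95  0xe9  0x6d  0x38  0x48  0x6d ]

  t0: 48 6d 95 38 e9 e9 bc fd
  t1: 6d 48 38 6d e9 95 fd 38
  t2: 38 fd 95 e9 6d 38 48 6d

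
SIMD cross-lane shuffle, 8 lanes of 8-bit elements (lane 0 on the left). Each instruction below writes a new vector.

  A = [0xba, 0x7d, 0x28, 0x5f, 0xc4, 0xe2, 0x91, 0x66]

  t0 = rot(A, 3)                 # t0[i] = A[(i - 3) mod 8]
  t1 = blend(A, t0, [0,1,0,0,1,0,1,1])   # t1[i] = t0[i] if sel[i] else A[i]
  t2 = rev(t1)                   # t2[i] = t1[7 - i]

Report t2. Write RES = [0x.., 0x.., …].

t0 = [0xe2, 0x91, 0x66, 0xba, 0x7d, 0x28, 0x5f, 0xc4]
t1 = [0xba, 0x91, 0x28, 0x5f, 0x7d, 0xe2, 0x5f, 0xc4]
t2 = [0xc4, 0x5f, 0xe2, 0x7d, 0x5f, 0x28, 0x91, 0xba]

RES = [0xc4, 0x5f, 0xe2, 0x7d, 0x5f, 0x28, 0x91, 0xba]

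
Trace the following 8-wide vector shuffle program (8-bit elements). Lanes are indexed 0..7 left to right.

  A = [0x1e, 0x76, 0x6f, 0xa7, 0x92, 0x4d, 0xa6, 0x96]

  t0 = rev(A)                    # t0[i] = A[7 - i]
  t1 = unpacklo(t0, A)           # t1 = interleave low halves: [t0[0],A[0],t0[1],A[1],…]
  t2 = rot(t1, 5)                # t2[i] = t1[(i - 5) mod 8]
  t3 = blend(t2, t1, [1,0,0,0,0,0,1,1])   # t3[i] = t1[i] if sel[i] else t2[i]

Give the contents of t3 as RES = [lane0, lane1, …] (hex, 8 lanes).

RES = [0x96, 0x4d, 0x6f, 0x92, 0xa7, 0x96, 0x92, 0xa7]

t0 = [0x96, 0xa6, 0x4d, 0x92, 0xa7, 0x6f, 0x76, 0x1e]
t1 = [0x96, 0x1e, 0xa6, 0x76, 0x4d, 0x6f, 0x92, 0xa7]
t2 = [0x76, 0x4d, 0x6f, 0x92, 0xa7, 0x96, 0x1e, 0xa6]
t3 = [0x96, 0x4d, 0x6f, 0x92, 0xa7, 0x96, 0x92, 0xa7]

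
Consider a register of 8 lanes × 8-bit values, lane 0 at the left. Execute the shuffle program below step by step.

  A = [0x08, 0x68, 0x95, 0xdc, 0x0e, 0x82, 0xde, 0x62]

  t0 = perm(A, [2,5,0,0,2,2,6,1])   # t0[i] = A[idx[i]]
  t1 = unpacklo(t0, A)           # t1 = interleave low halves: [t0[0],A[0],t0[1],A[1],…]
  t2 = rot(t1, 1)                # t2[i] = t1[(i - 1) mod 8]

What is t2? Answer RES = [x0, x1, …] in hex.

RES = [0xdc, 0x95, 0x08, 0x82, 0x68, 0x08, 0x95, 0x08]

t0 = [0x95, 0x82, 0x08, 0x08, 0x95, 0x95, 0xde, 0x68]
t1 = [0x95, 0x08, 0x82, 0x68, 0x08, 0x95, 0x08, 0xdc]
t2 = [0xdc, 0x95, 0x08, 0x82, 0x68, 0x08, 0x95, 0x08]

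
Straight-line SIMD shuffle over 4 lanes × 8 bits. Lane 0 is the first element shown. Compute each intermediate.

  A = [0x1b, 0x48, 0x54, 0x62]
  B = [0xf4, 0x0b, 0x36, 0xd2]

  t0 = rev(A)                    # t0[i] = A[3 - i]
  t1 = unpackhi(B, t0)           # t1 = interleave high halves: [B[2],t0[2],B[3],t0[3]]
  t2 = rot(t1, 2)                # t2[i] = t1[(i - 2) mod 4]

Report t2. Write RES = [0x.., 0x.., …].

→ t0 |62|54|48|1b|
→ t1 |36|48|d2|1b|
→ t2 |d2|1b|36|48|

RES = [0xd2, 0x1b, 0x36, 0x48]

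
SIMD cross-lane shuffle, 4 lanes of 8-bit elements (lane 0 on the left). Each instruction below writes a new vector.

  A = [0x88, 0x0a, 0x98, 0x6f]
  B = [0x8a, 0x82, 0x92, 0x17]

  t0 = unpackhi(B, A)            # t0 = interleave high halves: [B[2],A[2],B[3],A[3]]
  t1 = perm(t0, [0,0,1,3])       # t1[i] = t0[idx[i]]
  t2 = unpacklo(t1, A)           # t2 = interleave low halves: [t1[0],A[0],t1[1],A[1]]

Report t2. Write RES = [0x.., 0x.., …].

  t0: 92 98 17 6f
  t1: 92 92 98 6f
  t2: 92 88 92 0a

RES = [0x92, 0x88, 0x92, 0x0a]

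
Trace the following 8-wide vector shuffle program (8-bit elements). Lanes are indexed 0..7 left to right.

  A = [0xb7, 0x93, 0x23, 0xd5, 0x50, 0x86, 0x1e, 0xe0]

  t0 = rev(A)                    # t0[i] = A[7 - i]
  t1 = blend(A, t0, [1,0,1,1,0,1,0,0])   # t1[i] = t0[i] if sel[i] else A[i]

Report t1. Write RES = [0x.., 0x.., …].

  t0: e0 1e 86 50 d5 23 93 b7
  t1: e0 93 86 50 50 23 1e e0

RES = [0xe0, 0x93, 0x86, 0x50, 0x50, 0x23, 0x1e, 0xe0]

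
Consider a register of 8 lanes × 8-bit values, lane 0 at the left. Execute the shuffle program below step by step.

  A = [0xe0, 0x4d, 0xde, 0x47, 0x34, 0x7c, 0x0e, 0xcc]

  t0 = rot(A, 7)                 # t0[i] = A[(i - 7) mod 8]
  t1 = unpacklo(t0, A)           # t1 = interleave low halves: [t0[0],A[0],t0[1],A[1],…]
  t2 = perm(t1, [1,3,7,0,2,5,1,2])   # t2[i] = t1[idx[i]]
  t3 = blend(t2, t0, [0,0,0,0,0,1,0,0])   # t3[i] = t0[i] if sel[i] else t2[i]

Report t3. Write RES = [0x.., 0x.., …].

t0 = [0x4d, 0xde, 0x47, 0x34, 0x7c, 0x0e, 0xcc, 0xe0]
t1 = [0x4d, 0xe0, 0xde, 0x4d, 0x47, 0xde, 0x34, 0x47]
t2 = [0xe0, 0x4d, 0x47, 0x4d, 0xde, 0xde, 0xe0, 0xde]
t3 = [0xe0, 0x4d, 0x47, 0x4d, 0xde, 0x0e, 0xe0, 0xde]

RES = [ 0xe0  0x4d  0x47  0x4d  0xde  0x0e  0xe0  0xde ]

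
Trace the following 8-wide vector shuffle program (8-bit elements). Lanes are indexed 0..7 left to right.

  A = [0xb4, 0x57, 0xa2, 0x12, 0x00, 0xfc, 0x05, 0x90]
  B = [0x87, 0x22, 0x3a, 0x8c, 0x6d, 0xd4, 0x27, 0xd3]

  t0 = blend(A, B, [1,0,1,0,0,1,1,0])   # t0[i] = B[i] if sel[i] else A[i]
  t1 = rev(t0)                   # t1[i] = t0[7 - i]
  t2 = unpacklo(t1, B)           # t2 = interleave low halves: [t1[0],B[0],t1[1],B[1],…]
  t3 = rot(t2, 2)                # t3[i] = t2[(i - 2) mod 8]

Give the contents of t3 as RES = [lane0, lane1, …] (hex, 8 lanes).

RES = [ 0x00  0x8c  0x90  0x87  0x27  0x22  0xd4  0x3a ]

  t0: 87 57 3a 12 00 d4 27 90
  t1: 90 27 d4 00 12 3a 57 87
  t2: 90 87 27 22 d4 3a 00 8c
  t3: 00 8c 90 87 27 22 d4 3a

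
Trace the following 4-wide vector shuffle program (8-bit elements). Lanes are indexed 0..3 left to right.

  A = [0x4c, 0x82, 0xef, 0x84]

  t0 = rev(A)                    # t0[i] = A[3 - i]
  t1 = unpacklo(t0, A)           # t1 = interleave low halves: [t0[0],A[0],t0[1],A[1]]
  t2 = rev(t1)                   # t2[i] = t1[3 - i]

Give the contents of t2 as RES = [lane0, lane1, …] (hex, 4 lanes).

→ t0 |84|ef|82|4c|
→ t1 |84|4c|ef|82|
→ t2 |82|ef|4c|84|

RES = [0x82, 0xef, 0x4c, 0x84]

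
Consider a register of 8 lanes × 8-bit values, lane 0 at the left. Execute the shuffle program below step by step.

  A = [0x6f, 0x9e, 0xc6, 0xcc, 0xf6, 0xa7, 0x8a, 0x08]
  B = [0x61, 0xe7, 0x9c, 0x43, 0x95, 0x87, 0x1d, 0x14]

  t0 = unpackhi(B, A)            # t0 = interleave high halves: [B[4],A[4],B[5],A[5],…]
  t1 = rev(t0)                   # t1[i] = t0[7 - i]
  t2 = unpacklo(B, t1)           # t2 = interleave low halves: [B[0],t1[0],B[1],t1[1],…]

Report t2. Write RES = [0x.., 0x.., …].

→ t0 |95|f6|87|a7|1d|8a|14|08|
→ t1 |08|14|8a|1d|a7|87|f6|95|
→ t2 |61|08|e7|14|9c|8a|43|1d|

RES = [ 0x61  0x08  0xe7  0x14  0x9c  0x8a  0x43  0x1d ]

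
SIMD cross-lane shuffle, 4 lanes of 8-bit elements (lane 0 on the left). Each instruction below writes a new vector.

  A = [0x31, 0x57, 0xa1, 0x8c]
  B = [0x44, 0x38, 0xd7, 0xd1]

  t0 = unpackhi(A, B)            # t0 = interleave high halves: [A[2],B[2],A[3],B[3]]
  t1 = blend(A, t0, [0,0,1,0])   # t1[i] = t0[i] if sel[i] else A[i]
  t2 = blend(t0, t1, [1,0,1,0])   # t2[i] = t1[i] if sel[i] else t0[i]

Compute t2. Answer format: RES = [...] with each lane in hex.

t0 = [0xa1, 0xd7, 0x8c, 0xd1]
t1 = [0x31, 0x57, 0x8c, 0x8c]
t2 = [0x31, 0xd7, 0x8c, 0xd1]

RES = [0x31, 0xd7, 0x8c, 0xd1]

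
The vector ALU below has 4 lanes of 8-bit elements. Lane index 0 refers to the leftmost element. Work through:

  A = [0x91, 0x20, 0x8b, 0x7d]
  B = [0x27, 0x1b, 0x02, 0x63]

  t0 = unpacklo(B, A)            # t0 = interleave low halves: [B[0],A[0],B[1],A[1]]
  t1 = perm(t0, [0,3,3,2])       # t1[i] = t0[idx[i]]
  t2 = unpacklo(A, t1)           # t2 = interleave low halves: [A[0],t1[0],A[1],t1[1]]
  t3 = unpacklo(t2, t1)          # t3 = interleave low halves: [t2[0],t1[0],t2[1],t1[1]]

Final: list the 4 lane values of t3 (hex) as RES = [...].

→ t0 |27|91|1b|20|
→ t1 |27|20|20|1b|
→ t2 |91|27|20|20|
→ t3 |91|27|27|20|

RES = [ 0x91  0x27  0x27  0x20 ]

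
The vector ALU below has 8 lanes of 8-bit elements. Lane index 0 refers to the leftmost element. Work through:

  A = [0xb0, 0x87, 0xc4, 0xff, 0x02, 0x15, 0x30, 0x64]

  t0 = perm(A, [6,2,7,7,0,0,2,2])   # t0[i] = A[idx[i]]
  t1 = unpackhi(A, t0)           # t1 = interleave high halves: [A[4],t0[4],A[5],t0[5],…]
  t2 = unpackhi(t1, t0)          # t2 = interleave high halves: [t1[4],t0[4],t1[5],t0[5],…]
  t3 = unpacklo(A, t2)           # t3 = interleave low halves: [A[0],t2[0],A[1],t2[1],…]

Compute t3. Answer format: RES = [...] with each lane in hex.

  t0: 30 c4 64 64 b0 b0 c4 c4
  t1: 02 b0 15 b0 30 c4 64 c4
  t2: 30 b0 c4 b0 64 c4 c4 c4
  t3: b0 30 87 b0 c4 c4 ff b0

RES = [0xb0, 0x30, 0x87, 0xb0, 0xc4, 0xc4, 0xff, 0xb0]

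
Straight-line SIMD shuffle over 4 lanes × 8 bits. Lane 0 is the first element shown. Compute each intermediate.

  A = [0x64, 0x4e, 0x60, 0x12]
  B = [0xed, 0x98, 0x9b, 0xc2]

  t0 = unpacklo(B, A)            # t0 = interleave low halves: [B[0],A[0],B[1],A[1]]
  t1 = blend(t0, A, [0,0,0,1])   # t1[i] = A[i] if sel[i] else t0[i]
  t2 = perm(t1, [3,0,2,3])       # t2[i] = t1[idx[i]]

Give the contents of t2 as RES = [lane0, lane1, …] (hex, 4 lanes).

RES = [ 0x12  0xed  0x98  0x12 ]

→ t0 |ed|64|98|4e|
→ t1 |ed|64|98|12|
→ t2 |12|ed|98|12|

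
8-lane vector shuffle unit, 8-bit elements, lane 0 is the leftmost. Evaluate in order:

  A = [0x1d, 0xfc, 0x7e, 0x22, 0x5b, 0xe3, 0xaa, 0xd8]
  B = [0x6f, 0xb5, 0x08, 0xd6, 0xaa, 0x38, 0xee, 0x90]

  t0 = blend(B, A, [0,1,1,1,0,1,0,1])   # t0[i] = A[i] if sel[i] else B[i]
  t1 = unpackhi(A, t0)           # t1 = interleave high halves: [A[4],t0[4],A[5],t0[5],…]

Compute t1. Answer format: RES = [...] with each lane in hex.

RES = [0x5b, 0xaa, 0xe3, 0xe3, 0xaa, 0xee, 0xd8, 0xd8]

t0 = [0x6f, 0xfc, 0x7e, 0x22, 0xaa, 0xe3, 0xee, 0xd8]
t1 = [0x5b, 0xaa, 0xe3, 0xe3, 0xaa, 0xee, 0xd8, 0xd8]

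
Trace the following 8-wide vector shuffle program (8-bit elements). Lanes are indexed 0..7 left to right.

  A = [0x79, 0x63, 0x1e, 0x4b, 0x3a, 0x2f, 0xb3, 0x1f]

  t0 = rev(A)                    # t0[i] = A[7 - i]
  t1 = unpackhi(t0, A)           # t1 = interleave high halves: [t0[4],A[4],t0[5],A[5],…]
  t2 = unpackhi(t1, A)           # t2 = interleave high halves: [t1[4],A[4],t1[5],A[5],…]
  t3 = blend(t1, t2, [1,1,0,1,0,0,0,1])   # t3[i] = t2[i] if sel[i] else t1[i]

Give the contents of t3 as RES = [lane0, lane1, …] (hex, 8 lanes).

  t0: 1f b3 2f 3a 4b 1e 63 79
  t1: 4b 3a 1e 2f 63 b3 79 1f
  t2: 63 3a b3 2f 79 b3 1f 1f
  t3: 63 3a 1e 2f 63 b3 79 1f

RES = [0x63, 0x3a, 0x1e, 0x2f, 0x63, 0xb3, 0x79, 0x1f]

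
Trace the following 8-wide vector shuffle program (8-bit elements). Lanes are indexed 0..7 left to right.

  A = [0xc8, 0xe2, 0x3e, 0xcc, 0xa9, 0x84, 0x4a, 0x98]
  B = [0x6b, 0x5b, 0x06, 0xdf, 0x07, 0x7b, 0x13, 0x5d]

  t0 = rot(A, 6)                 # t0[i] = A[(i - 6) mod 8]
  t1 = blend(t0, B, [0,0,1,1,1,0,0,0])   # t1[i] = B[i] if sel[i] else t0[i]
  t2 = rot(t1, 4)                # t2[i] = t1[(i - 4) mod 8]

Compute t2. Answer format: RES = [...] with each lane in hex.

RES = [ 0x07  0x98  0xc8  0xe2  0x3e  0xcc  0x06  0xdf ]

t0 = [0x3e, 0xcc, 0xa9, 0x84, 0x4a, 0x98, 0xc8, 0xe2]
t1 = [0x3e, 0xcc, 0x06, 0xdf, 0x07, 0x98, 0xc8, 0xe2]
t2 = [0x07, 0x98, 0xc8, 0xe2, 0x3e, 0xcc, 0x06, 0xdf]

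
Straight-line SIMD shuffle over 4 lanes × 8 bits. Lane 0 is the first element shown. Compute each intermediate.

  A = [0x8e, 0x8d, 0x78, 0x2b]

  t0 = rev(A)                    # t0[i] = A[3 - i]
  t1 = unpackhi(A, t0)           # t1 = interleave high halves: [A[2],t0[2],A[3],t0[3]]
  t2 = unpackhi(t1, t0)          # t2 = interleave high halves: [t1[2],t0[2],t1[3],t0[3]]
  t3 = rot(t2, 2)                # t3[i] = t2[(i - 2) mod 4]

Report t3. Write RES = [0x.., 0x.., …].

RES = [0x8e, 0x8e, 0x2b, 0x8d]

→ t0 |2b|78|8d|8e|
→ t1 |78|8d|2b|8e|
→ t2 |2b|8d|8e|8e|
→ t3 |8e|8e|2b|8d|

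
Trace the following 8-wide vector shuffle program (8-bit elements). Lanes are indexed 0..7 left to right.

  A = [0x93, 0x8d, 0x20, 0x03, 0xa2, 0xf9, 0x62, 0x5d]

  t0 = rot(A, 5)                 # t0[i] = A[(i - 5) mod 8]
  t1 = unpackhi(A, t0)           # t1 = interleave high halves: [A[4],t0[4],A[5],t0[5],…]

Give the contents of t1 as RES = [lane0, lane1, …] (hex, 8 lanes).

RES = [ 0xa2  0x5d  0xf9  0x93  0x62  0x8d  0x5d  0x20 ]

→ t0 |03|a2|f9|62|5d|93|8d|20|
→ t1 |a2|5d|f9|93|62|8d|5d|20|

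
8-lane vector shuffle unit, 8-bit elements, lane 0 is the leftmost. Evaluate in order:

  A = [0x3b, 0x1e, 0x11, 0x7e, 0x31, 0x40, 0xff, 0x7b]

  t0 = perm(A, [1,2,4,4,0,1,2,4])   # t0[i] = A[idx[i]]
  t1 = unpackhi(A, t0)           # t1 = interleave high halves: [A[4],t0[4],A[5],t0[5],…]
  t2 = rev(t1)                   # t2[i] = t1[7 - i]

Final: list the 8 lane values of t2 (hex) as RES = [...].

RES = [0x31, 0x7b, 0x11, 0xff, 0x1e, 0x40, 0x3b, 0x31]

t0 = [0x1e, 0x11, 0x31, 0x31, 0x3b, 0x1e, 0x11, 0x31]
t1 = [0x31, 0x3b, 0x40, 0x1e, 0xff, 0x11, 0x7b, 0x31]
t2 = [0x31, 0x7b, 0x11, 0xff, 0x1e, 0x40, 0x3b, 0x31]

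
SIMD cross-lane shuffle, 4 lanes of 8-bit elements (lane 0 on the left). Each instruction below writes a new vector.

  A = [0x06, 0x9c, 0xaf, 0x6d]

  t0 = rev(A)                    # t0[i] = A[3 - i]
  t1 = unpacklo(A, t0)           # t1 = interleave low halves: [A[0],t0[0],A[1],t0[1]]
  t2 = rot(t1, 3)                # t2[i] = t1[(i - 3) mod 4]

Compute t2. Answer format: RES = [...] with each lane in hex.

  t0: 6d af 9c 06
  t1: 06 6d 9c af
  t2: 6d 9c af 06

RES = [ 0x6d  0x9c  0xaf  0x06 ]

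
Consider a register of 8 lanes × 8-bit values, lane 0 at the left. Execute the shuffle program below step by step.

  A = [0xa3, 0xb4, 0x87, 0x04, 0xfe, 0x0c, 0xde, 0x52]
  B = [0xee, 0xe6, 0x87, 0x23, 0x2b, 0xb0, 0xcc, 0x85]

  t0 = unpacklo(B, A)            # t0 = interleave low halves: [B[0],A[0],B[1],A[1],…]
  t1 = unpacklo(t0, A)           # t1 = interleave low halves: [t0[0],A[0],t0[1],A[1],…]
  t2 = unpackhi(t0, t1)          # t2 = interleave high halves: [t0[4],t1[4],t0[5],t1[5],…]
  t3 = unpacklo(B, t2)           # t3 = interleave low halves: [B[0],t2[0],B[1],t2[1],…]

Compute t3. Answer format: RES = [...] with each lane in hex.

RES = [ 0xee  0x87  0xe6  0xe6  0x87  0x87  0x23  0x87 ]

t0 = [0xee, 0xa3, 0xe6, 0xb4, 0x87, 0x87, 0x23, 0x04]
t1 = [0xee, 0xa3, 0xa3, 0xb4, 0xe6, 0x87, 0xb4, 0x04]
t2 = [0x87, 0xe6, 0x87, 0x87, 0x23, 0xb4, 0x04, 0x04]
t3 = [0xee, 0x87, 0xe6, 0xe6, 0x87, 0x87, 0x23, 0x87]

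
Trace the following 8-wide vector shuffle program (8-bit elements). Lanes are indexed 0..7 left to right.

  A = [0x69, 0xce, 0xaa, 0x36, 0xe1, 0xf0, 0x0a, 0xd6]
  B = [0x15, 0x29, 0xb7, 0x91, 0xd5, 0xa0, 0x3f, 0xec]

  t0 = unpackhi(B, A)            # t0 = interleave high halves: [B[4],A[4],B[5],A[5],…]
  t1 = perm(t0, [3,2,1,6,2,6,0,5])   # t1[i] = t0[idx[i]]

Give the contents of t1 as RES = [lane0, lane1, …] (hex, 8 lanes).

  t0: d5 e1 a0 f0 3f 0a ec d6
  t1: f0 a0 e1 ec a0 ec d5 0a

RES = [0xf0, 0xa0, 0xe1, 0xec, 0xa0, 0xec, 0xd5, 0x0a]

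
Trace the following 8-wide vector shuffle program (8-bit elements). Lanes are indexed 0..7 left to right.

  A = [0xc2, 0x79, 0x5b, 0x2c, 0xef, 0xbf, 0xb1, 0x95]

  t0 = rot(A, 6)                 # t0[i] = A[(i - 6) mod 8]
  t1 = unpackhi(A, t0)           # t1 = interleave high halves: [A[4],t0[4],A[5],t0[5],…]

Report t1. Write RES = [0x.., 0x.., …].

  t0: 5b 2c ef bf b1 95 c2 79
  t1: ef b1 bf 95 b1 c2 95 79

RES = [0xef, 0xb1, 0xbf, 0x95, 0xb1, 0xc2, 0x95, 0x79]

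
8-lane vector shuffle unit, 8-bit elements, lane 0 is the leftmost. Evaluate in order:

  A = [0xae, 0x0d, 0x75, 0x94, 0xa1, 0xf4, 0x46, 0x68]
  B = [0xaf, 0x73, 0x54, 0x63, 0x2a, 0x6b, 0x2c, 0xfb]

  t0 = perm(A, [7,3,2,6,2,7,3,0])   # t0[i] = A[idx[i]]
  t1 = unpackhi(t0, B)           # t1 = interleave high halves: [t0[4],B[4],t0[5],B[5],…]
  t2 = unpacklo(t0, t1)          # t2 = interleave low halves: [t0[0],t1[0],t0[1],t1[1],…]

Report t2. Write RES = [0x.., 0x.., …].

RES = [0x68, 0x75, 0x94, 0x2a, 0x75, 0x68, 0x46, 0x6b]

→ t0 |68|94|75|46|75|68|94|ae|
→ t1 |75|2a|68|6b|94|2c|ae|fb|
→ t2 |68|75|94|2a|75|68|46|6b|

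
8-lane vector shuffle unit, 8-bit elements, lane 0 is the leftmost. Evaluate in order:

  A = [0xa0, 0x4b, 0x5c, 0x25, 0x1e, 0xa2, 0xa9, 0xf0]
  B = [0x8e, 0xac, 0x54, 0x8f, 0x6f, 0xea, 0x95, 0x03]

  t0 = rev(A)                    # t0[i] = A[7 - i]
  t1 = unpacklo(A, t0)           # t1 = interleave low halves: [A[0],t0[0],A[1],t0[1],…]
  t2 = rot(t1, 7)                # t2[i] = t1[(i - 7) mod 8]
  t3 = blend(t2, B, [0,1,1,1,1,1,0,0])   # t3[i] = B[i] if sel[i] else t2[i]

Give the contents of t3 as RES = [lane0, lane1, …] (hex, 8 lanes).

t0 = [0xf0, 0xa9, 0xa2, 0x1e, 0x25, 0x5c, 0x4b, 0xa0]
t1 = [0xa0, 0xf0, 0x4b, 0xa9, 0x5c, 0xa2, 0x25, 0x1e]
t2 = [0xf0, 0x4b, 0xa9, 0x5c, 0xa2, 0x25, 0x1e, 0xa0]
t3 = [0xf0, 0xac, 0x54, 0x8f, 0x6f, 0xea, 0x1e, 0xa0]

RES = [0xf0, 0xac, 0x54, 0x8f, 0x6f, 0xea, 0x1e, 0xa0]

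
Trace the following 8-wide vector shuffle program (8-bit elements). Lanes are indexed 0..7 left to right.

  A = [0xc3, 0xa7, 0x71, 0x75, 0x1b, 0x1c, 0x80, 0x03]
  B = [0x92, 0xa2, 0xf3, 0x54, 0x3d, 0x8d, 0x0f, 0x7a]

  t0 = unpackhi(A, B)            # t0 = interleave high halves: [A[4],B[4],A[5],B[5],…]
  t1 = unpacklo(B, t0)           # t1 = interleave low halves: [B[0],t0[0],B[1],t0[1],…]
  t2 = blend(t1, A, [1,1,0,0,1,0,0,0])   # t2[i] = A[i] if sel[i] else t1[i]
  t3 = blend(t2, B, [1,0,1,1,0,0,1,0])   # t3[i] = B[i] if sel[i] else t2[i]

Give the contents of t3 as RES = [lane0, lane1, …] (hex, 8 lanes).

→ t0 |1b|3d|1c|8d|80|0f|03|7a|
→ t1 |92|1b|a2|3d|f3|1c|54|8d|
→ t2 |c3|a7|a2|3d|1b|1c|54|8d|
→ t3 |92|a7|f3|54|1b|1c|0f|8d|

RES = [0x92, 0xa7, 0xf3, 0x54, 0x1b, 0x1c, 0x0f, 0x8d]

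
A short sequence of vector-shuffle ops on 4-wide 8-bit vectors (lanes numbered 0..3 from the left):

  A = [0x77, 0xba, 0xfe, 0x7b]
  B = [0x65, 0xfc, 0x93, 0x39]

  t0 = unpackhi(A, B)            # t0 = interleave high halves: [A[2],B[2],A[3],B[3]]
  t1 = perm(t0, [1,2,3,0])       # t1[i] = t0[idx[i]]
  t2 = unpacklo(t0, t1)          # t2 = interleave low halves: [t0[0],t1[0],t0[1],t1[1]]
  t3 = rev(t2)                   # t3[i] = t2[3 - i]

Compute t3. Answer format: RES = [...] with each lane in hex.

  t0: fe 93 7b 39
  t1: 93 7b 39 fe
  t2: fe 93 93 7b
  t3: 7b 93 93 fe

RES = [0x7b, 0x93, 0x93, 0xfe]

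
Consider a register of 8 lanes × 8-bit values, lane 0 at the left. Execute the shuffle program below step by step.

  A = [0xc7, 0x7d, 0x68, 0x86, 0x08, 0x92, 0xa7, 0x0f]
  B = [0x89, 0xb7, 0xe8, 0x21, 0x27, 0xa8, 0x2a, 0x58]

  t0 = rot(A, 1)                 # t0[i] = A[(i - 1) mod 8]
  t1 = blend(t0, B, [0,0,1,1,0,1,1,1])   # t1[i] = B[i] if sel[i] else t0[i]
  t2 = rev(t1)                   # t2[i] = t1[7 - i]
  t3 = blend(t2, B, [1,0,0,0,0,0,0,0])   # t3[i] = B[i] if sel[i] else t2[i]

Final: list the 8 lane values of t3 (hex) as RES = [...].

RES = [0x89, 0x2a, 0xa8, 0x86, 0x21, 0xe8, 0xc7, 0x0f]

→ t0 |0f|c7|7d|68|86|08|92|a7|
→ t1 |0f|c7|e8|21|86|a8|2a|58|
→ t2 |58|2a|a8|86|21|e8|c7|0f|
→ t3 |89|2a|a8|86|21|e8|c7|0f|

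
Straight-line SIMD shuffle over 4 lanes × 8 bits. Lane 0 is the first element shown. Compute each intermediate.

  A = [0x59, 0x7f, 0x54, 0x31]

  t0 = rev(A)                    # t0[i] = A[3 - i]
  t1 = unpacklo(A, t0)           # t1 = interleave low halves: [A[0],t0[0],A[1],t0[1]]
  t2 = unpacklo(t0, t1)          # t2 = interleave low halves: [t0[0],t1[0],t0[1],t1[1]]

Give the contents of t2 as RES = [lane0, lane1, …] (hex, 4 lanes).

RES = [ 0x31  0x59  0x54  0x31 ]

t0 = [0x31, 0x54, 0x7f, 0x59]
t1 = [0x59, 0x31, 0x7f, 0x54]
t2 = [0x31, 0x59, 0x54, 0x31]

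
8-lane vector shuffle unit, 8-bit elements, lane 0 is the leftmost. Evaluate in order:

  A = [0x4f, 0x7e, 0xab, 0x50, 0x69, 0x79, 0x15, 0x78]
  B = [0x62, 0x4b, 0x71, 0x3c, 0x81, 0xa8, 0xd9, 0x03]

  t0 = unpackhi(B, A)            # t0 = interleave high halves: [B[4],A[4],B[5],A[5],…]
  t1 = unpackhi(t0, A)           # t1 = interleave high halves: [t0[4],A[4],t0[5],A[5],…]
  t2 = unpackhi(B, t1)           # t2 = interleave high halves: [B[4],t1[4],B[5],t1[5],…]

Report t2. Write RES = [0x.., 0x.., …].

RES = [0x81, 0x03, 0xa8, 0x15, 0xd9, 0x78, 0x03, 0x78]

  t0: 81 69 a8 79 d9 15 03 78
  t1: d9 69 15 79 03 15 78 78
  t2: 81 03 a8 15 d9 78 03 78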